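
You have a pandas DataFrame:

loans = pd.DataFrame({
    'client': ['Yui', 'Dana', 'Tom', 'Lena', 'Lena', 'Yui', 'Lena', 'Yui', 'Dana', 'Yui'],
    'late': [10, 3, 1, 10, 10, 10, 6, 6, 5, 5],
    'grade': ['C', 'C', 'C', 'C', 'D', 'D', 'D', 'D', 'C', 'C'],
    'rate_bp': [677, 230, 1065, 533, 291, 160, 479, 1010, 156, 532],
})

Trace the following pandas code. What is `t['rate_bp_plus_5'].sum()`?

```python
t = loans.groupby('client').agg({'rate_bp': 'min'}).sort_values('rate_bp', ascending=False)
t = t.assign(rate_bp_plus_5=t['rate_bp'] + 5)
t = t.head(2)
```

1366

group by client, min of rate_bp:
        rate_bp
client         
Dana        156
Lena        291
Tom        1065
Yui         160
sort by rate_bp descending:
        rate_bp
client         
Tom        1065
Lena        291
Yui         160
Dana        156
add column rate_bp_plus_5 = t['rate_bp'] + 5:
        rate_bp  rate_bp_plus_5
client                         
Tom        1065            1070
Lena        291             296
Yui         160             165
Dana        156             161
take first 2 rows:
        rate_bp  rate_bp_plus_5
client                         
Tom        1065            1070
Lena        291             296
Taking the sum of column 'rate_bp_plus_5' gives 1366.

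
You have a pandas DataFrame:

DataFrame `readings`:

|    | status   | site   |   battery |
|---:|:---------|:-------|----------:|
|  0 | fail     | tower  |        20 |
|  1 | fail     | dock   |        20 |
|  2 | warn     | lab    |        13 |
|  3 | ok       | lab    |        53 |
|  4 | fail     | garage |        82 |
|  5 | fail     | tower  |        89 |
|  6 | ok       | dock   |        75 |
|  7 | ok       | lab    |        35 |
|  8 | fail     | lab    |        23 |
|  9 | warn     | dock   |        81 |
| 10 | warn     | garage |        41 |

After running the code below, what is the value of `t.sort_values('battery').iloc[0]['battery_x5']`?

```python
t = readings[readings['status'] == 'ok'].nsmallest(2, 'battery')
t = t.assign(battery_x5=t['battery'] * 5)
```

175

filter rows where status == 'ok':
  status  site  battery
3     ok   lab       53
6     ok  dock       75
7     ok   lab       35
take 2 rows with smallest battery:
  status site  battery
7     ok  lab       35
3     ok  lab       53
add column battery_x5 = t['battery'] * 5:
  status site  battery  battery_x5
7     ok  lab       35         175
3     ok  lab       53         265
sort by battery:
  status site  battery  battery_x5
7     ok  lab       35         175
3     ok  lab       53         265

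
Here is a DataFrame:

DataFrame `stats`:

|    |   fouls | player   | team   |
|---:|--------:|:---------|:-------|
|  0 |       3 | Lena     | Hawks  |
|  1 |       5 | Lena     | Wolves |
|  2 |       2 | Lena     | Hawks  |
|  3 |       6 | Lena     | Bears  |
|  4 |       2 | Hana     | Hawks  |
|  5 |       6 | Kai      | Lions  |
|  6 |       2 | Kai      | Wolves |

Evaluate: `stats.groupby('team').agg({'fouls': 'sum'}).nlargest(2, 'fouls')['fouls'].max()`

group by team, sum of fouls:
        fouls
team         
Bears       6
Hawks       7
Lions       6
Wolves      7
take 2 rows with largest fouls:
        fouls
team         
Hawks       7
Wolves      7
The max of column 'fouls' is 7.

7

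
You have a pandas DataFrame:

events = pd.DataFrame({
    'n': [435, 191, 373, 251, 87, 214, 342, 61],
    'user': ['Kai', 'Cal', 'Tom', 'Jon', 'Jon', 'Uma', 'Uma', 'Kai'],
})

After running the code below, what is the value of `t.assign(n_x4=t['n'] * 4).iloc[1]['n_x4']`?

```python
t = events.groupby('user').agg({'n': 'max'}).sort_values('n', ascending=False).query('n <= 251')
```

764

group by user, max of n:
        n
user     
Cal   191
Jon   251
Kai   435
Tom   373
Uma   342
sort by n descending:
        n
user     
Kai   435
Tom   373
Uma   342
Jon   251
Cal   191
filter rows where n <= 251:
        n
user     
Jon   251
Cal   191
add column n_x4 = t['n'] * 4:
        n  n_x4
user           
Jon   251  1004
Cal   191   764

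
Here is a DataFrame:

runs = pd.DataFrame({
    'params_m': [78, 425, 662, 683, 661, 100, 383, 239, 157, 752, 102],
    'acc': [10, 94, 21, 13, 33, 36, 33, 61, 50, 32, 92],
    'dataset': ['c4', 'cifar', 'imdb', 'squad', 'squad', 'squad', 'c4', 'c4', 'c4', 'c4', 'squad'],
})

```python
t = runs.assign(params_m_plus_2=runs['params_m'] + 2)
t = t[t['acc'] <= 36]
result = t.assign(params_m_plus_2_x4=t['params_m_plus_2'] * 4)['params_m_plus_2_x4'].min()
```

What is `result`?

320

add column params_m_plus_2 = runs['params_m'] + 2:
    params_m  acc dataset  params_m_plus_2
0         78   10      c4               80
1        425   94   cifar              427
2        662   21    imdb              664
3        683   13   squad              685
4        661   33   squad              663
5        100   36   squad              102
6        383   33      c4              385
7        239   61      c4              241
8        157   50      c4              159
9        752   32      c4              754
10       102   92   squad              104
filter rows where acc <= 36:
   params_m  acc dataset  params_m_plus_2
0        78   10      c4               80
2       662   21    imdb              664
3       683   13   squad              685
4       661   33   squad              663
5       100   36   squad              102
6       383   33      c4              385
9       752   32      c4              754
add column params_m_plus_2_x4 = t['params_m_plus_2'] * 4:
   params_m  acc dataset  params_m_plus_2  params_m_plus_2_x4
0        78   10      c4               80                 320
2       662   21    imdb              664                2656
3       683   13   squad              685                2740
4       661   33   squad              663                2652
5       100   36   squad              102                 408
6       383   33      c4              385                1540
9       752   32      c4              754                3016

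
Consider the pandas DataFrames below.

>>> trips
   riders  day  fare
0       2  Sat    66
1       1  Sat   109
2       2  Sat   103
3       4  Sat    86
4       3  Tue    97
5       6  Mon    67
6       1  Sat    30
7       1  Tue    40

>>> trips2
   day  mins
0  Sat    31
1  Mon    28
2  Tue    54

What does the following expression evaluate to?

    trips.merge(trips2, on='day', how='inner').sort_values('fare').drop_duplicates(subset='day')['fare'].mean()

45.6666666667

merge on 'day' (how='inner') → 8 rows:
   riders  day  fare  mins
0       2  Sat    66    31
1       1  Sat   109    31
2       2  Sat   103    31
3       4  Sat    86    31
4       3  Tue    97    54
5       6  Mon    67    28
6       1  Sat    30    31
7       1  Tue    40    54
sort by fare:
   riders  day  fare  mins
6       1  Sat    30    31
7       1  Tue    40    54
0       2  Sat    66    31
5       6  Mon    67    28
3       4  Sat    86    31
4       3  Tue    97    54
2       2  Sat   103    31
1       1  Sat   109    31
drop duplicate day (keep=first):
   riders  day  fare  mins
6       1  Sat    30    31
7       1  Tue    40    54
5       6  Mon    67    28
Hence 45.6666666667.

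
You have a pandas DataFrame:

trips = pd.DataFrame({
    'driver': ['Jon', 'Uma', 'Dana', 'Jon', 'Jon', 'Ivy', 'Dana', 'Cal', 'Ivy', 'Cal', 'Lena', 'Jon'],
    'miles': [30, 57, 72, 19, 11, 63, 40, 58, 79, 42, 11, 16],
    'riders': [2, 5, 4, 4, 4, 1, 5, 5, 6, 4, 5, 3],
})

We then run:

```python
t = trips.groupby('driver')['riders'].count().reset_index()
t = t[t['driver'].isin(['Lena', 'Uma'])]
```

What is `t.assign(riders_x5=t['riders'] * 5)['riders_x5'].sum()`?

10

group by driver, count of riders:
driver
Cal     2
Dana    2
Ivy     2
Jon     4
Lena    1
Uma     1
Name: riders, dtype: int64
reset_index():
  driver  riders
0    Cal       2
1   Dana       2
2    Ivy       2
3    Jon       4
4   Lena       1
5    Uma       1
filter rows where driver in ['Lena', 'Uma']:
  driver  riders
4   Lena       1
5    Uma       1
add column riders_x5 = t['riders'] * 5:
  driver  riders  riders_x5
4   Lena       1          5
5    Uma       1          5
Finally, sum of column 'riders_x5' = 10.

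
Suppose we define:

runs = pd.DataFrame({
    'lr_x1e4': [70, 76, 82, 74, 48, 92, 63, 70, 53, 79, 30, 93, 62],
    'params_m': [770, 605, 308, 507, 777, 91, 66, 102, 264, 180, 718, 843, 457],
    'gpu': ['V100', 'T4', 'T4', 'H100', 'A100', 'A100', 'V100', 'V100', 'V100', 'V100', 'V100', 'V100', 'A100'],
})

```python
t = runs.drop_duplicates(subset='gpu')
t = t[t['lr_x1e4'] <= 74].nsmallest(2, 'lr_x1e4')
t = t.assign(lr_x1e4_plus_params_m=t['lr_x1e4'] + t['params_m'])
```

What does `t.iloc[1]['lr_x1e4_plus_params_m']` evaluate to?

drop duplicate gpu (keep=first):
   lr_x1e4  params_m   gpu
0       70       770  V100
1       76       605    T4
3       74       507  H100
4       48       777  A100
filter rows where lr_x1e4 <= 74:
   lr_x1e4  params_m   gpu
0       70       770  V100
3       74       507  H100
4       48       777  A100
take 2 rows with smallest lr_x1e4:
   lr_x1e4  params_m   gpu
4       48       777  A100
0       70       770  V100
add column lr_x1e4_plus_params_m = t['lr_x1e4'] + t['params_m']:
   lr_x1e4  params_m   gpu  lr_x1e4_plus_params_m
4       48       777  A100                    825
0       70       770  V100                    840

840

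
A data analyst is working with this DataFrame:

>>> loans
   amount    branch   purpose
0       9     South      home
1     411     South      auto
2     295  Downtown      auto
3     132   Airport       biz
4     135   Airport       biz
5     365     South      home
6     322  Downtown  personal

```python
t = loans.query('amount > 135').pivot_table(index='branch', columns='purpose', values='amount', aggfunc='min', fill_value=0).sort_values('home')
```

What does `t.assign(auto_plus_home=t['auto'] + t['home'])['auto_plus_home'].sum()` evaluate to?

filter rows where amount > 135:
   amount    branch   purpose
1     411     South      auto
2     295  Downtown      auto
5     365     South      home
6     322  Downtown  personal
pivot: rows=branch, cols=purpose, min(amount):
purpose   auto  home  personal
branch                        
Downtown   295     0       322
South      411   365         0
sort by home:
purpose   auto  home  personal
branch                        
Downtown   295     0       322
South      411   365         0
add column auto_plus_home = t['auto'] + t['home']:
purpose   auto  home  personal  auto_plus_home
branch                                        
Downtown   295     0       322             295
South      411   365         0             776
Reading off the sum of column 'auto_plus_home', we get 1071.

1071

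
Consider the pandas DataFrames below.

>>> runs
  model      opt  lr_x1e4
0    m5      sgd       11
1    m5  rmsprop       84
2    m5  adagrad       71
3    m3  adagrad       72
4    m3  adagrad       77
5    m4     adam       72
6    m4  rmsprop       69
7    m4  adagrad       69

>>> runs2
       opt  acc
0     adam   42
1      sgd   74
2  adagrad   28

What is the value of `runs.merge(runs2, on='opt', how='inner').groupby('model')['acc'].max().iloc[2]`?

merge on 'opt' (how='inner') → 6 rows:
  model      opt  lr_x1e4  acc
0    m5      sgd       11   74
1    m5  adagrad       71   28
2    m3  adagrad       72   28
3    m3  adagrad       77   28
4    m4     adam       72   42
5    m4  adagrad       69   28
group by model, max of acc:
model
m3    28
m4    42
m5    74
Name: acc, dtype: int64
value at position 2 → 74

74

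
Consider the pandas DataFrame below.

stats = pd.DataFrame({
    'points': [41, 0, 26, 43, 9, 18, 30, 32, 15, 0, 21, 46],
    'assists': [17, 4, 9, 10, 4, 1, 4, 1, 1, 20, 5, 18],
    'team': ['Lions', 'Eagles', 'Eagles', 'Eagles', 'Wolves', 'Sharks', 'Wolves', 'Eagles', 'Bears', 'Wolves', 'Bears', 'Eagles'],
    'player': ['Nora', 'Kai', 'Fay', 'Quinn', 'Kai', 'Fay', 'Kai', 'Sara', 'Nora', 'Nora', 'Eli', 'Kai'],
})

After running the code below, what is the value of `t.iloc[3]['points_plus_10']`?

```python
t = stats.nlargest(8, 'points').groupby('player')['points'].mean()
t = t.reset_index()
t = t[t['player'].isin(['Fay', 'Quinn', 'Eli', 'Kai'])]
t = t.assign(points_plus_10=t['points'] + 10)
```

53.0

take 8 rows with largest points:
    points  assists    team player
11      46       18  Eagles    Kai
3       43       10  Eagles  Quinn
0       41       17   Lions   Nora
7       32        1  Eagles   Sara
6       30        4  Wolves    Kai
2       26        9  Eagles    Fay
10      21        5   Bears    Eli
5       18        1  Sharks    Fay
group by player, mean of points:
player
Eli      21.0
Fay      22.0
Kai      38.0
Nora     41.0
Quinn    43.0
Sara     32.0
Name: points, dtype: float64
reset_index():
  player  points
0    Eli    21.0
1    Fay    22.0
2    Kai    38.0
3   Nora    41.0
4  Quinn    43.0
5   Sara    32.0
filter rows where player in ['Fay', 'Quinn', 'Eli', 'Kai']:
  player  points
0    Eli    21.0
1    Fay    22.0
2    Kai    38.0
4  Quinn    43.0
add column points_plus_10 = t['points'] + 10:
  player  points  points_plus_10
0    Eli    21.0            31.0
1    Fay    22.0            32.0
2    Kai    38.0            48.0
4  Quinn    43.0            53.0
value at position 3, column 'points_plus_10' → 53.0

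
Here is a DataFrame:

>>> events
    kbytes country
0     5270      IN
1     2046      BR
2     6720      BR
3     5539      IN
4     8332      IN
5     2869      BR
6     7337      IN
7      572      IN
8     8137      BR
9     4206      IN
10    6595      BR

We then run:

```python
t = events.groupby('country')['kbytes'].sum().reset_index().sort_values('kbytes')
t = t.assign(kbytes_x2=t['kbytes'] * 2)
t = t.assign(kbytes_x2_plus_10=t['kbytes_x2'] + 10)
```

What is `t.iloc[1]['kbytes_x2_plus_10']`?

62522

group by country, sum of kbytes:
country
BR    26367
IN    31256
Name: kbytes, dtype: int64
reset_index():
  country  kbytes
0      BR   26367
1      IN   31256
sort by kbytes:
  country  kbytes
0      BR   26367
1      IN   31256
add column kbytes_x2 = t['kbytes'] * 2:
  country  kbytes  kbytes_x2
0      BR   26367      52734
1      IN   31256      62512
add column kbytes_x2_plus_10 = t['kbytes_x2'] + 10:
  country  kbytes  kbytes_x2  kbytes_x2_plus_10
0      BR   26367      52734              52744
1      IN   31256      62512              62522
Taking the value at position 1, column 'kbytes_x2_plus_10' gives 62522.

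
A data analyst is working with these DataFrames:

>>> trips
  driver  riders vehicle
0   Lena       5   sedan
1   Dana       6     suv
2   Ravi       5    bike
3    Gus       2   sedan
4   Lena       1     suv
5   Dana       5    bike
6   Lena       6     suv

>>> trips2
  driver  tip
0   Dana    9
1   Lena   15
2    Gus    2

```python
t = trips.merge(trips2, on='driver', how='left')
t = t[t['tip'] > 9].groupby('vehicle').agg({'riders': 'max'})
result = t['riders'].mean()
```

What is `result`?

5.5

merge on 'driver' (how='left') → 7 rows:
  driver  riders vehicle   tip
0   Lena       5   sedan  15.0
1   Dana       6     suv   9.0
2   Ravi       5    bike   NaN
3    Gus       2   sedan   2.0
4   Lena       1     suv  15.0
5   Dana       5    bike   9.0
6   Lena       6     suv  15.0
filter rows where tip > 9:
  driver  riders vehicle   tip
0   Lena       5   sedan  15.0
4   Lena       1     suv  15.0
6   Lena       6     suv  15.0
group by vehicle, max of riders:
         riders
vehicle        
sedan         5
suv           6
mean of column 'riders' → 5.5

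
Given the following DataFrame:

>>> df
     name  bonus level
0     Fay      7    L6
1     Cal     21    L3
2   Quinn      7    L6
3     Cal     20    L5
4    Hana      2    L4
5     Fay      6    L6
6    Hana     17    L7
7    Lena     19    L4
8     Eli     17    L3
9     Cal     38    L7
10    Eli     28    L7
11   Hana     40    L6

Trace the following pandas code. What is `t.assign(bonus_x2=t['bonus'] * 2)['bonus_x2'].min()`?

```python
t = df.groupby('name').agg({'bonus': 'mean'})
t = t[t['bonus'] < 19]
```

13.0

group by name, mean of bonus:
           bonus
name            
Cal    26.333333
Eli    22.500000
Fay     6.500000
Hana   19.666667
Lena   19.000000
Quinn   7.000000
filter rows where bonus < 19:
       bonus
name        
Fay      6.5
Quinn    7.0
add column bonus_x2 = t['bonus'] * 2:
       bonus  bonus_x2
name                  
Fay      6.5      13.0
Quinn    7.0      14.0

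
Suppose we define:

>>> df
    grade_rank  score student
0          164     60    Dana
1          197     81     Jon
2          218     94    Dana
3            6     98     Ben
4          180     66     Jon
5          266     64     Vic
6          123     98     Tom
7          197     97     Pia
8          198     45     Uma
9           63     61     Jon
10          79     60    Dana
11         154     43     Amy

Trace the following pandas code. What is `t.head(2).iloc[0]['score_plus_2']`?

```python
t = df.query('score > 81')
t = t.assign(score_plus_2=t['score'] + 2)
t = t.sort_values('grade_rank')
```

filter rows where score > 81:
   grade_rank  score student
2         218     94    Dana
3           6     98     Ben
6         123     98     Tom
7         197     97     Pia
add column score_plus_2 = t['score'] + 2:
   grade_rank  score student  score_plus_2
2         218     94    Dana            96
3           6     98     Ben           100
6         123     98     Tom           100
7         197     97     Pia            99
sort by grade_rank:
   grade_rank  score student  score_plus_2
3           6     98     Ben           100
6         123     98     Tom           100
7         197     97     Pia            99
2         218     94    Dana            96
take first 2 rows:
   grade_rank  score student  score_plus_2
3           6     98     Ben           100
6         123     98     Tom           100
Hence 100.

100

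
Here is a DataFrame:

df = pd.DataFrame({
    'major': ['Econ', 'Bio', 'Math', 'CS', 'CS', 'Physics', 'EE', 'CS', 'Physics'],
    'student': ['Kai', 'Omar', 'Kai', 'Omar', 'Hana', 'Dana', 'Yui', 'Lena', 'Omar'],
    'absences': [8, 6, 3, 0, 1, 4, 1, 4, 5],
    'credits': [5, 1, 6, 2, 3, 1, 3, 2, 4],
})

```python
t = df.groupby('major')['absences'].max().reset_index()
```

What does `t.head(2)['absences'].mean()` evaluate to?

group by major, max of absences:
major
Bio        6
CS         4
EE         1
Econ       8
Math       3
Physics    5
Name: absences, dtype: int64
reset_index():
     major  absences
0      Bio         6
1       CS         4
2       EE         1
3     Econ         8
4     Math         3
5  Physics         5
take first 2 rows:
  major  absences
0   Bio         6
1    CS         4
So mean() = 5.0.

5.0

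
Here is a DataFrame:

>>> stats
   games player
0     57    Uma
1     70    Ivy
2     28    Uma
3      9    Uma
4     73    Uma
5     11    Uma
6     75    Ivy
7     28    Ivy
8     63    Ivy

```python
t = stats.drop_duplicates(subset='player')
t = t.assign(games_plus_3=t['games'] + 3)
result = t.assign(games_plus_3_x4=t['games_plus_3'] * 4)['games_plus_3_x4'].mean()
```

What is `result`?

drop duplicate player (keep=first):
   games player
0     57    Uma
1     70    Ivy
add column games_plus_3 = t['games'] + 3:
   games player  games_plus_3
0     57    Uma            60
1     70    Ivy            73
add column games_plus_3_x4 = t['games_plus_3'] * 4:
   games player  games_plus_3  games_plus_3_x4
0     57    Uma            60              240
1     70    Ivy            73              292
mean of column 'games_plus_3_x4' → 266.0

266.0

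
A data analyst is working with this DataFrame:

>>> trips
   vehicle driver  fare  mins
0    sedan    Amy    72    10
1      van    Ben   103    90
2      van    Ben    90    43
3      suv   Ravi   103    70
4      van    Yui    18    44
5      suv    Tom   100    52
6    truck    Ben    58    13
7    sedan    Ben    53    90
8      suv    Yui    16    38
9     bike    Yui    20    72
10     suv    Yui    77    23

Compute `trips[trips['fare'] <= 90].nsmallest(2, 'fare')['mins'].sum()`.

82

filter rows where fare <= 90:
   vehicle driver  fare  mins
0    sedan    Amy    72    10
2      van    Ben    90    43
4      van    Yui    18    44
6    truck    Ben    58    13
7    sedan    Ben    53    90
8      suv    Yui    16    38
9     bike    Yui    20    72
10     suv    Yui    77    23
take 2 rows with smallest fare:
  vehicle driver  fare  mins
8     suv    Yui    16    38
4     van    Yui    18    44
The sum of column 'mins' is 82.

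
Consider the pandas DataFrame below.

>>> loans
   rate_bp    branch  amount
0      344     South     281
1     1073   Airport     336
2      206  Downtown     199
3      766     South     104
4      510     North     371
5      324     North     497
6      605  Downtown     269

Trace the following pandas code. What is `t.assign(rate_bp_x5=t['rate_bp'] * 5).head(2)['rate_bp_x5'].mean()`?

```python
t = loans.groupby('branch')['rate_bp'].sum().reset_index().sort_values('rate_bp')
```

group by branch, sum of rate_bp:
branch
Airport     1073
Downtown     811
North        834
South       1110
Name: rate_bp, dtype: int64
reset_index():
     branch  rate_bp
0   Airport     1073
1  Downtown      811
2     North      834
3     South     1110
sort by rate_bp:
     branch  rate_bp
1  Downtown      811
2     North      834
0   Airport     1073
3     South     1110
add column rate_bp_x5 = t['rate_bp'] * 5:
     branch  rate_bp  rate_bp_x5
1  Downtown      811        4055
2     North      834        4170
0   Airport     1073        5365
3     South     1110        5550
take first 2 rows:
     branch  rate_bp  rate_bp_x5
1  Downtown      811        4055
2     North      834        4170
Reading off the mean of column 'rate_bp_x5', we get 4112.5.

4112.5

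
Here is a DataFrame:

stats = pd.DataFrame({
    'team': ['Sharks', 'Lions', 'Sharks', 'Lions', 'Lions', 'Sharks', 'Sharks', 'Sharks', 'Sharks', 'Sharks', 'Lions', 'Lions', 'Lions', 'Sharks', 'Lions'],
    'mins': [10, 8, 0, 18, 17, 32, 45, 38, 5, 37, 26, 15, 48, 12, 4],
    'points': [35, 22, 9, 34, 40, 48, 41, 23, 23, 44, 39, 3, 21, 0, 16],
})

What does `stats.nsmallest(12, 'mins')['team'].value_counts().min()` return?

6

take 12 rows with smallest mins:
      team  mins  points
2   Sharks     0       9
14   Lions     4      16
8   Sharks     5      23
1    Lions     8      22
0   Sharks    10      35
13  Sharks    12       0
11   Lions    15       3
4    Lions    17      40
3    Lions    18      34
10   Lions    26      39
5   Sharks    32      48
9   Sharks    37      44
value_counts of team:
team
Sharks    6
Lions     6
Name: count, dtype: int64
So min() = 6.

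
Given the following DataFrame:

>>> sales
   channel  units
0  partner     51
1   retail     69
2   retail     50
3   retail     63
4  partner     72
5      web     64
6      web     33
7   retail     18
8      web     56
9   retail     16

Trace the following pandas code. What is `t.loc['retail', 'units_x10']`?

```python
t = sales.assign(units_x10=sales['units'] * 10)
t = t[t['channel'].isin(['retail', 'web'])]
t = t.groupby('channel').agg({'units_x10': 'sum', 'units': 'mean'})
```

add column units_x10 = sales['units'] * 10:
   channel  units  units_x10
0  partner     51        510
1   retail     69        690
2   retail     50        500
3   retail     63        630
4  partner     72        720
5      web     64        640
6      web     33        330
7   retail     18        180
8      web     56        560
9   retail     16        160
filter rows where channel in ['retail', 'web']:
  channel  units  units_x10
1  retail     69        690
2  retail     50        500
3  retail     63        630
5     web     64        640
6     web     33        330
7  retail     18        180
8     web     56        560
9  retail     16        160
group by channel: sum(units_x10), mean(units):
         units_x10  units
channel                  
retail        2160   43.2
web           1530   51.0
Taking the value at row 'retail', column 'units_x10' gives 2160.

2160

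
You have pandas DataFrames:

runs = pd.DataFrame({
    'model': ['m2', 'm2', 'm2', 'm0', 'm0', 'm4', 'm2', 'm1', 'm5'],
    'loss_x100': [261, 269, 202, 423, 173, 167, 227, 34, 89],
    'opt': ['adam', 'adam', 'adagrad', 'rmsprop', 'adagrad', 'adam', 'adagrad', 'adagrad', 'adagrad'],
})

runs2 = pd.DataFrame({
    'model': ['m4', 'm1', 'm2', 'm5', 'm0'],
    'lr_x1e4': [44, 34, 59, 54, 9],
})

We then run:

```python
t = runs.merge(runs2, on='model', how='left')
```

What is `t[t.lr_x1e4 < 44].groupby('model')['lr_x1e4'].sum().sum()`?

merge on 'model' (how='left') → 9 rows:
  model  loss_x100      opt  lr_x1e4
0    m2        261     adam       59
1    m2        269     adam       59
2    m2        202  adagrad       59
3    m0        423  rmsprop        9
4    m0        173  adagrad        9
5    m4        167     adam       44
6    m2        227  adagrad       59
7    m1         34  adagrad       34
8    m5         89  adagrad       54
filter rows where lr_x1e4 < 44:
  model  loss_x100      opt  lr_x1e4
3    m0        423  rmsprop        9
4    m0        173  adagrad        9
7    m1         34  adagrad       34
group by model, sum of lr_x1e4:
model
m0    18
m1    34
Name: lr_x1e4, dtype: int64
sum of the resulting series → 52

52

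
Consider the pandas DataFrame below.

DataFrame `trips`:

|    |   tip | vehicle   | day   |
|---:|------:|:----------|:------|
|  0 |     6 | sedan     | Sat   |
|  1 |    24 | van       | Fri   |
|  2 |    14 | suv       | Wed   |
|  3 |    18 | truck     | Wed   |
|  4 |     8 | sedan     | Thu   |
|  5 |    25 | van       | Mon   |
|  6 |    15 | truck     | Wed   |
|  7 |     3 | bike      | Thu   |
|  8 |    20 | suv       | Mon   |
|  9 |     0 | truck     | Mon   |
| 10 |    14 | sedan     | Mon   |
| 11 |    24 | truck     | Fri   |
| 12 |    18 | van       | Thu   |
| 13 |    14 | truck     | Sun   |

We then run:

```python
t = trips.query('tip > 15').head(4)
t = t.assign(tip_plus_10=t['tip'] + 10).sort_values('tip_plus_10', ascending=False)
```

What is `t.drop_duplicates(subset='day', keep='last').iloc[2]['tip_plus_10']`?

28

filter rows where tip > 15:
    tip vehicle  day
1    24     van  Fri
3    18   truck  Wed
5    25     van  Mon
8    20     suv  Mon
11   24   truck  Fri
12   18     van  Thu
take first 4 rows:
   tip vehicle  day
1   24     van  Fri
3   18   truck  Wed
5   25     van  Mon
8   20     suv  Mon
add column tip_plus_10 = t['tip'] + 10:
   tip vehicle  day  tip_plus_10
1   24     van  Fri           34
3   18   truck  Wed           28
5   25     van  Mon           35
8   20     suv  Mon           30
sort by tip_plus_10 descending:
   tip vehicle  day  tip_plus_10
5   25     van  Mon           35
1   24     van  Fri           34
8   20     suv  Mon           30
3   18   truck  Wed           28
drop duplicate day (keep=last):
   tip vehicle  day  tip_plus_10
1   24     van  Fri           34
8   20     suv  Mon           30
3   18   truck  Wed           28
value at position 2, column 'tip_plus_10' → 28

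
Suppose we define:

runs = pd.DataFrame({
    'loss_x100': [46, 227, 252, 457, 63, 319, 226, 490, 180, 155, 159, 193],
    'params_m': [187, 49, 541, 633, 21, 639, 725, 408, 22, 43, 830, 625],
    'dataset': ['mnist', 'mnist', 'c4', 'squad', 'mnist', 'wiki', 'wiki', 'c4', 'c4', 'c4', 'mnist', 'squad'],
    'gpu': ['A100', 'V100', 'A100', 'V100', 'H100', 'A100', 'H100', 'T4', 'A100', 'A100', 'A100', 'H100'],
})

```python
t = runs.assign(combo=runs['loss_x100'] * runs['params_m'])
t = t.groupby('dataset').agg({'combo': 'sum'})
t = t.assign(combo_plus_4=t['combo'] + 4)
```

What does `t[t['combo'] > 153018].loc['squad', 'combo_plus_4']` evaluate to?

add column combo = runs['loss_x100'] * runs['params_m']:
    loss_x100  params_m dataset   gpu   combo
0          46       187   mnist  A100    8602
1         227        49   mnist  V100   11123
2         252       541      c4  A100  136332
3         457       633   squad  V100  289281
4          63        21   mnist  H100    1323
5         319       639    wiki  A100  203841
6         226       725    wiki  H100  163850
7         490       408      c4    T4  199920
8         180        22      c4  A100    3960
9         155        43      c4  A100    6665
10        159       830   mnist  A100  131970
11        193       625   squad  H100  120625
group by dataset, sum of combo:
          combo
dataset        
c4       346877
mnist    153018
squad    409906
wiki     367691
add column combo_plus_4 = t['combo'] + 4:
          combo  combo_plus_4
dataset                      
c4       346877        346881
mnist    153018        153022
squad    409906        409910
wiki     367691        367695
filter rows where combo > 153018:
          combo  combo_plus_4
dataset                      
c4       346877        346881
squad    409906        409910
wiki     367691        367695

409910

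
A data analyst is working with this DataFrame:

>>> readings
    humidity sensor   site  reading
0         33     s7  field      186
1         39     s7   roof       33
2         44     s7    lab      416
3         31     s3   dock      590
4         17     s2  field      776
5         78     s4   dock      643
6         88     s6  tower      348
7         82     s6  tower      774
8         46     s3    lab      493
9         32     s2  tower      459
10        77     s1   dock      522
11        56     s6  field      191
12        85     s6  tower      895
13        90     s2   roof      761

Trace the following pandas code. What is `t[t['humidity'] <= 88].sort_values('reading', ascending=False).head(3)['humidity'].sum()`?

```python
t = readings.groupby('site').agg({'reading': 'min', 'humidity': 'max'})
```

group by site: min(reading), max(humidity):
       reading  humidity
site                    
dock       522        78
field      186        56
lab        416        46
roof        33        90
tower      348        88
filter rows where humidity <= 88:
       reading  humidity
site                    
dock       522        78
field      186        56
lab        416        46
tower      348        88
sort by reading descending:
       reading  humidity
site                    
dock       522        78
lab        416        46
tower      348        88
field      186        56
take first 3 rows:
       reading  humidity
site                    
dock       522        78
lab        416        46
tower      348        88
Hence 212.

212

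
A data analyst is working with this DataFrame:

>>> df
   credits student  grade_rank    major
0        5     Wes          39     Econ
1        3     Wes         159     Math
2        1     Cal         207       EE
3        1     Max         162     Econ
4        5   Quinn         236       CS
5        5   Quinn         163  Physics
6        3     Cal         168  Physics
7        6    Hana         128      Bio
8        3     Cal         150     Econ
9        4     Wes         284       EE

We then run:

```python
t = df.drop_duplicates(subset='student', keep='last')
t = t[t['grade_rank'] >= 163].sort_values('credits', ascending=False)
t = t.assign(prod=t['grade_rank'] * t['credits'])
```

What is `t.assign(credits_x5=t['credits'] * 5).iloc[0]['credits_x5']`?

drop duplicate student (keep=last):
   credits student  grade_rank    major
3        1     Max         162     Econ
5        5   Quinn         163  Physics
7        6    Hana         128      Bio
8        3     Cal         150     Econ
9        4     Wes         284       EE
filter rows where grade_rank >= 163:
   credits student  grade_rank    major
5        5   Quinn         163  Physics
9        4     Wes         284       EE
sort by credits descending:
   credits student  grade_rank    major
5        5   Quinn         163  Physics
9        4     Wes         284       EE
add column prod = t['grade_rank'] * t['credits']:
   credits student  grade_rank    major  prod
5        5   Quinn         163  Physics   815
9        4     Wes         284       EE  1136
add column credits_x5 = t['credits'] * 5:
   credits student  grade_rank    major  prod  credits_x5
5        5   Quinn         163  Physics   815          25
9        4     Wes         284       EE  1136          20
Taking the value at position 0, column 'credits_x5' gives 25.

25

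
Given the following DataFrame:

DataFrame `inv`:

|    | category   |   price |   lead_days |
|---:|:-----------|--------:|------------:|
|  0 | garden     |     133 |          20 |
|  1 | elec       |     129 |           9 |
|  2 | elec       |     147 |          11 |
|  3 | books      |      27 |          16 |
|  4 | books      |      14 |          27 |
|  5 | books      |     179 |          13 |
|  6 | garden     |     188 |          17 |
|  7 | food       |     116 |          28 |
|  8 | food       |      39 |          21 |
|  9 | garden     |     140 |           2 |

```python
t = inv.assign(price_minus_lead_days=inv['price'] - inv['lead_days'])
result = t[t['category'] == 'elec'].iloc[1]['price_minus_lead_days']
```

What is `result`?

136

add column price_minus_lead_days = inv['price'] - inv['lead_days']:
  category  price  lead_days  price_minus_lead_days
0   garden    133         20                    113
1     elec    129          9                    120
2     elec    147         11                    136
3    books     27         16                     11
4    books     14         27                    -13
5    books    179         13                    166
6   garden    188         17                    171
7     food    116         28                     88
8     food     39         21                     18
9   garden    140          2                    138
filter rows where category == 'elec':
  category  price  lead_days  price_minus_lead_days
1     elec    129          9                    120
2     elec    147         11                    136
So iloc[1]['price_minus_lead_days'] = 136.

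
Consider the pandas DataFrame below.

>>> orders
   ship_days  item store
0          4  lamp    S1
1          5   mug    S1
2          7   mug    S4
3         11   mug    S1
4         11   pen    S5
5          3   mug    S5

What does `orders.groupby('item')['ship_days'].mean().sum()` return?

21.5

group by item, mean of ship_days:
item
lamp     4.0
mug      6.5
pen     11.0
Name: ship_days, dtype: float64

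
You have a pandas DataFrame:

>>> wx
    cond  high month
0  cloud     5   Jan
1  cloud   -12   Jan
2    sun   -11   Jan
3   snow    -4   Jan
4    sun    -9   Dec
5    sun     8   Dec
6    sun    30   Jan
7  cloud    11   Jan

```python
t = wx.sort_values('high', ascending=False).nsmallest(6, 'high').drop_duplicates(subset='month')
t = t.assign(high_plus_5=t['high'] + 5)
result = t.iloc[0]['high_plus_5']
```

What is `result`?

sort by high descending:
    cond  high month
6    sun    30   Jan
7  cloud    11   Jan
5    sun     8   Dec
0  cloud     5   Jan
3   snow    -4   Jan
4    sun    -9   Dec
2    sun   -11   Jan
1  cloud   -12   Jan
take 6 rows with smallest high:
    cond  high month
1  cloud   -12   Jan
2    sun   -11   Jan
4    sun    -9   Dec
3   snow    -4   Jan
0  cloud     5   Jan
5    sun     8   Dec
drop duplicate month (keep=first):
    cond  high month
1  cloud   -12   Jan
4    sun    -9   Dec
add column high_plus_5 = t['high'] + 5:
    cond  high month  high_plus_5
1  cloud   -12   Jan           -7
4    sun    -9   Dec           -4
Finally, value at position 0, column 'high_plus_5' = -7.

-7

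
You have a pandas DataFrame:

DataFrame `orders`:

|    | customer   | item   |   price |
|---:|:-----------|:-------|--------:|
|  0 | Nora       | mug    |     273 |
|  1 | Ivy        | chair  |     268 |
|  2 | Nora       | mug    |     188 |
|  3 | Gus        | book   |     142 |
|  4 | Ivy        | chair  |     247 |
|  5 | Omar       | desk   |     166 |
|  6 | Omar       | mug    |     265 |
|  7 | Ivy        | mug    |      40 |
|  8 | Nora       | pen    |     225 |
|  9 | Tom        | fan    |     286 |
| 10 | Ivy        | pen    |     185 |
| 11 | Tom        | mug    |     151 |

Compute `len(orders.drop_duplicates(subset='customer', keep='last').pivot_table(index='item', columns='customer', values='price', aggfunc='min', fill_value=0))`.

3

drop duplicate customer (keep=last):
   customer  item  price
3       Gus  book    142
6      Omar   mug    265
8      Nora   pen    225
10      Ivy   pen    185
11      Tom   mug    151
pivot: rows=item, cols=customer, min(price):
customer  Gus  Ivy  Nora  Omar  Tom
item                               
book      142    0     0     0    0
mug         0    0     0   265  151
pen         0  185   225     0    0
So pivot_table(index='item', columns='customer', values='price', aggfunc='min', fill_value=0)) = 3.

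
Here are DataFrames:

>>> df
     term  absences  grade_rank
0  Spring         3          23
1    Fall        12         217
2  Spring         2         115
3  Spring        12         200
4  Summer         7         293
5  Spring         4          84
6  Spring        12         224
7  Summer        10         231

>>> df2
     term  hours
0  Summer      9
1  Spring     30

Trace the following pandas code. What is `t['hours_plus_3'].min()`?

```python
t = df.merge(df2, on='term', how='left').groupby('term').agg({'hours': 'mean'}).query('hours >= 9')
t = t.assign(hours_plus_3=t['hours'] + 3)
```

merge on 'term' (how='left') → 8 rows:
     term  absences  grade_rank  hours
0  Spring         3          23   30.0
1    Fall        12         217    NaN
2  Spring         2         115   30.0
3  Spring        12         200   30.0
4  Summer         7         293    9.0
5  Spring         4          84   30.0
6  Spring        12         224   30.0
7  Summer        10         231    9.0
group by term, mean of hours:
        hours
term         
Fall      NaN
Spring   30.0
Summer    9.0
filter rows where hours >= 9:
        hours
term         
Spring   30.0
Summer    9.0
add column hours_plus_3 = t['hours'] + 3:
        hours  hours_plus_3
term                       
Spring   30.0          33.0
Summer    9.0          12.0

12.0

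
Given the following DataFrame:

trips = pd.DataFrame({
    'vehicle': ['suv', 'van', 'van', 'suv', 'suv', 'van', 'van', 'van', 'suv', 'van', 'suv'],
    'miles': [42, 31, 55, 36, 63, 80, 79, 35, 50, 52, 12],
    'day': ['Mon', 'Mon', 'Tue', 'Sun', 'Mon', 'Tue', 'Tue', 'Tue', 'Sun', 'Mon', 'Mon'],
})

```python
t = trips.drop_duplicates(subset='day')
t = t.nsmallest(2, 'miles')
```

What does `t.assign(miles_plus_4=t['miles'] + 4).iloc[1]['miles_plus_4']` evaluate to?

46

drop duplicate day (keep=first):
  vehicle  miles  day
0     suv     42  Mon
2     van     55  Tue
3     suv     36  Sun
take 2 rows with smallest miles:
  vehicle  miles  day
3     suv     36  Sun
0     suv     42  Mon
add column miles_plus_4 = t['miles'] + 4:
  vehicle  miles  day  miles_plus_4
3     suv     36  Sun            40
0     suv     42  Mon            46
Taking the value at position 1, column 'miles_plus_4' gives 46.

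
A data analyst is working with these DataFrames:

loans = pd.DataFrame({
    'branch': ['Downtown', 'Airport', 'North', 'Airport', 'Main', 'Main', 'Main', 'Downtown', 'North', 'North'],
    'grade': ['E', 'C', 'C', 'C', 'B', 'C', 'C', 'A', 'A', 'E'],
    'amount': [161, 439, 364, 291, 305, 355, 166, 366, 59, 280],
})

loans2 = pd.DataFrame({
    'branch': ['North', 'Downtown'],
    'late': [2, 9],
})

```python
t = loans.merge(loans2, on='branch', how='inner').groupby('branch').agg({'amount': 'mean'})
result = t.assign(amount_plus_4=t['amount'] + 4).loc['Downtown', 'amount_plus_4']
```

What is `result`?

merge on 'branch' (how='inner') → 5 rows:
     branch grade  amount  late
0  Downtown     E     161     9
1     North     C     364     2
2  Downtown     A     366     9
3     North     A      59     2
4     North     E     280     2
group by branch, mean of amount:
              amount
branch              
Downtown  263.500000
North     234.333333
add column amount_plus_4 = t['amount'] + 4:
              amount  amount_plus_4
branch                             
Downtown  263.500000     267.500000
North     234.333333     238.333333
Then the value at row 'Downtown', column 'amount_plus_4': 267.5

267.5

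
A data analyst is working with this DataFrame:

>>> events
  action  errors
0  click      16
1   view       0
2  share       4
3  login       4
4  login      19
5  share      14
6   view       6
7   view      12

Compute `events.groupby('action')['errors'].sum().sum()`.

75

group by action, sum of errors:
action
click    16
login    23
share    18
view     18
Name: errors, dtype: int64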